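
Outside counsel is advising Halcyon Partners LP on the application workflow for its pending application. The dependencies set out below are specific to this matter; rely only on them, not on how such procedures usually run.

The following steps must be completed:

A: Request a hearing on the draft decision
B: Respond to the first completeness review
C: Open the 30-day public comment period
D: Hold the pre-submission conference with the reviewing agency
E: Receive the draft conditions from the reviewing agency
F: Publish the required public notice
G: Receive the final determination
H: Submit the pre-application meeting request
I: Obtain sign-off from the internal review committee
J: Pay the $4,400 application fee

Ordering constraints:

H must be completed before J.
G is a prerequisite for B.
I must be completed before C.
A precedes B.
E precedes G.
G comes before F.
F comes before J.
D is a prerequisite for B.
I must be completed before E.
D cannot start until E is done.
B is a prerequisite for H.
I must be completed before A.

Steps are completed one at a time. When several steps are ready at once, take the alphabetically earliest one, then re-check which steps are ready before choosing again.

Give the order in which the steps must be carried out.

Only I has no prerequisites, so it is first.
A, C and E are all available; A has the earlier label → A.
Ready: C and E. C has the earlier label → C.
E needed I, now all done → E.
Now D and G have their prerequisites met. D has the earlier label, so D next.
G needed E, now all done → G.
Ready: B and F. B has the earlier label → B.
Ready: F and H. F has the earlier label → F.
That leaves H as the only ready step → H.
Next only J has its prerequisites met → J.

I → A → C → E → D → G → B → F → H → J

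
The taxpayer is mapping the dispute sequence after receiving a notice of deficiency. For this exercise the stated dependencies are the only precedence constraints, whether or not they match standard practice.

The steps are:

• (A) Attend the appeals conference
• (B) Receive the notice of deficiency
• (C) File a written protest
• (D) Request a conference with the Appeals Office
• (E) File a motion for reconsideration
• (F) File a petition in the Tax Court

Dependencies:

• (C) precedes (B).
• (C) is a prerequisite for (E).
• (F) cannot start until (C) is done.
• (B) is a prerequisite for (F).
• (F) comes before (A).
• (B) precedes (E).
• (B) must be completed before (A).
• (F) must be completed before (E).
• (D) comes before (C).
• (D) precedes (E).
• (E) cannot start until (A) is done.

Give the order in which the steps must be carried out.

(D) → (C) → (B) → (F) → (A) → (E)

Only (D) has no prerequisites, so it is first.
(C) is the only step now ready → (C).
(B) needed (C), now all done → (B).
Next only (F) has its prerequisites met → (F).
Next only (A) has its prerequisites met → (A).
Next only (E) has its prerequisites met → (E).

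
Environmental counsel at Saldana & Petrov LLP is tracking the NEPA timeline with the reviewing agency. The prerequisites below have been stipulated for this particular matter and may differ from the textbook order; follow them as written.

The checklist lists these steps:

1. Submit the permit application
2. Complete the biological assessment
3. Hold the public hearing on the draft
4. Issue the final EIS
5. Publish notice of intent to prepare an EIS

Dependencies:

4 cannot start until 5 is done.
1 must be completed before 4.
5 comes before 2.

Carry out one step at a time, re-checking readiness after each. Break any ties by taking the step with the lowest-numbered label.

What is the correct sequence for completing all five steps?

1 3 5 2 4

Nothing is required for 1, 3 and 5. 1 has the earlier label → 1 first.
Ready: 3 and 5. 3 has the earlier label → 3.
Next only 5 has its prerequisites met → 5.
Now 2 and 4 have their prerequisites met. 2 has the earlier label, so 2 next.
4 needed 1 and 5, now all done → 4.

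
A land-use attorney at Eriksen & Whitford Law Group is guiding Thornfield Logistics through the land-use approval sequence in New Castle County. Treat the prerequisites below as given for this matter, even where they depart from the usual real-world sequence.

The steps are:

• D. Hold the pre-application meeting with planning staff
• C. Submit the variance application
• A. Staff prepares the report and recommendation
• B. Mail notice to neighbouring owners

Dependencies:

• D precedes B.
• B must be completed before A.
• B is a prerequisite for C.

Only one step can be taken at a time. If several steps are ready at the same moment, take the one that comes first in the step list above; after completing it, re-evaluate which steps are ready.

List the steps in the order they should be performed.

D is the only step with nothing outstanding, so it goes first.
Next only B has its prerequisites met → B.
Ready: C and A. C is listed earlier → C.
That leaves A as the only ready step → A.

D → B → C → A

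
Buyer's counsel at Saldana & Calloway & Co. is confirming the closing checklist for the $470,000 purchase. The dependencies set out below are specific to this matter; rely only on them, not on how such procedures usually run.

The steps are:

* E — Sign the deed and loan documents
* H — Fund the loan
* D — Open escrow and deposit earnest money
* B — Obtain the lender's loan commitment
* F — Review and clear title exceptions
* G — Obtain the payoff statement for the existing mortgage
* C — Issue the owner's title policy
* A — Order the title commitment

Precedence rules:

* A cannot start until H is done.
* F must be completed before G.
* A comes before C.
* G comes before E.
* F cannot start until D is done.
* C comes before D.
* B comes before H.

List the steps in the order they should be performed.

B, H, A, C, D, F, G, E

B is the only step with nothing outstanding, so it goes first.
H needed B, now all done → H.
A is the only step now ready → A.
C needed A, now all done → C.
D needed C, now all done → D.
That leaves F as the only ready step → F.
Next only G has its prerequisites met → G.
E is the only step now ready → E.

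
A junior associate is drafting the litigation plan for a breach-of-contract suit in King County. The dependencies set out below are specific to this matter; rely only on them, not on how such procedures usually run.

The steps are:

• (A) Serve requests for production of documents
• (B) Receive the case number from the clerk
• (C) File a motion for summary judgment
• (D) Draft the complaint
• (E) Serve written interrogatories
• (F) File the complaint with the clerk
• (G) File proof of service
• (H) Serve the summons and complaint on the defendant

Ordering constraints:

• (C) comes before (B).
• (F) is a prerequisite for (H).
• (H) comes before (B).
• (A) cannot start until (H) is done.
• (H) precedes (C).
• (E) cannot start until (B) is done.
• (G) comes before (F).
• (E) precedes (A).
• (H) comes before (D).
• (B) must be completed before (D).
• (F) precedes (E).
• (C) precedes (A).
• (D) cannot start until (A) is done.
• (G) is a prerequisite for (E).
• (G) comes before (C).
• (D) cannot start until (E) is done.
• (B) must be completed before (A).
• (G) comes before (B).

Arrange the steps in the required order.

(G) → (F) → (H) → (C) → (B) → (E) → (A) → (D)

(G) has no prerequisites → (G) first.
(F) is the only step now ready → (F).
(H) needed (F), now all done → (H).
Next only (C) has its prerequisites met → (C).
(B) needed (C), (G) and (H), now all done → (B).
(E) needed (B), (F) and (G), now all done → (E).
That leaves (A) as the only ready step → (A).
(D) is the only step now ready → (D).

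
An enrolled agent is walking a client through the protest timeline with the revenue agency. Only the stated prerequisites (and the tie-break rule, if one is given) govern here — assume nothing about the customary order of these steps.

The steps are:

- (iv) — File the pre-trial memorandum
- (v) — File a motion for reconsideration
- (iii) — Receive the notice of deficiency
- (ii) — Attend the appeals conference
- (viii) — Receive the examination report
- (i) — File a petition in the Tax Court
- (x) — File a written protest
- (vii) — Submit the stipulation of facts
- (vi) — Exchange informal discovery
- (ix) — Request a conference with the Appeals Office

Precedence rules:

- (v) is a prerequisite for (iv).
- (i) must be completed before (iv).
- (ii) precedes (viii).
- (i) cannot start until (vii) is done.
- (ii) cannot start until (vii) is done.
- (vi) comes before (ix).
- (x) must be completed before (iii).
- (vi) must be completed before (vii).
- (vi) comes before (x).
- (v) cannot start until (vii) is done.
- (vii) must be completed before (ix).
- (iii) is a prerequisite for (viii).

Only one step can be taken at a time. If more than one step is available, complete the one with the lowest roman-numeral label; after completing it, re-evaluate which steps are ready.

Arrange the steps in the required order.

(vi) (vii) (i) (ii) (v) (iv) (ix) (x) (iii) (viii)

(vi) has no prerequisites → (vi) first.
(vii) and (x) are both available; (vii) has the earlier label → (vii).
(i), (ii), (v), (ix) and (x) are all available; (i) has the earlier label → (i).
Ready: (ii), (v), (ix) and (x). (ii) has the earlier label → (ii).
(v), (ix) and (x) are all available; (v) has the earlier label → (v).
(iv), (ix) and (x) are all available; (iv) has the earlier label → (iv).
Ready: (ix) and (x). (ix) has the earlier label → (ix).
Next only (x) has its prerequisites met → (x).
That leaves (iii) as the only ready step → (iii).
(viii) is the only step now ready → (viii).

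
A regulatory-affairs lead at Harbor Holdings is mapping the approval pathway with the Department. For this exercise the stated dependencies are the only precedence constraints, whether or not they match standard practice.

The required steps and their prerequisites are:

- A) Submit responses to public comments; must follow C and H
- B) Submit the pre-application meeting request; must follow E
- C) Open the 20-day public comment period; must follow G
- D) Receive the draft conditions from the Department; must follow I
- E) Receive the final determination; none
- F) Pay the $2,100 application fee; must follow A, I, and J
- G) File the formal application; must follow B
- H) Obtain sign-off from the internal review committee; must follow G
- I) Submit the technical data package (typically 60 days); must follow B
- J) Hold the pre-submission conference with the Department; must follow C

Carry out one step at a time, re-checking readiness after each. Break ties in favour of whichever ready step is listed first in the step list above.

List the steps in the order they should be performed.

E → B → G → C → H → A → I → D → J → F

Only E has no prerequisites, so it is first.
Next only B has its prerequisites met → B.
G and I are both available; G is listed earlier → G.
Ready: C, H and I. C is listed earlier → C.
J now also ready, so the ready set is {H, I, J}; H is listed earlier → H.
A now also ready, so the ready set is {A, I, J}; A is listed earlier → A.
I and J are both available; I is listed earlier → I.
Ready: D and J. D is listed earlier → D.
J needed C, now all done → J.
F needed A, I and J, now all done → F.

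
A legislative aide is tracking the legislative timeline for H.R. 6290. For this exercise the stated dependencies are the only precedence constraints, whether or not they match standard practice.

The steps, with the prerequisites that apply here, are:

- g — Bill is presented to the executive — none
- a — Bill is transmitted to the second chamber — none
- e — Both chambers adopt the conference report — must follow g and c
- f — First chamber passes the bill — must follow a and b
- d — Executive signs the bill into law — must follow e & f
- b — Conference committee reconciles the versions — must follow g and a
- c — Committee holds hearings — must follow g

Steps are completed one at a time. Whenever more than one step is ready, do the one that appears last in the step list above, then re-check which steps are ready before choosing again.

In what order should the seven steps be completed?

a → g → c → b → f → e → d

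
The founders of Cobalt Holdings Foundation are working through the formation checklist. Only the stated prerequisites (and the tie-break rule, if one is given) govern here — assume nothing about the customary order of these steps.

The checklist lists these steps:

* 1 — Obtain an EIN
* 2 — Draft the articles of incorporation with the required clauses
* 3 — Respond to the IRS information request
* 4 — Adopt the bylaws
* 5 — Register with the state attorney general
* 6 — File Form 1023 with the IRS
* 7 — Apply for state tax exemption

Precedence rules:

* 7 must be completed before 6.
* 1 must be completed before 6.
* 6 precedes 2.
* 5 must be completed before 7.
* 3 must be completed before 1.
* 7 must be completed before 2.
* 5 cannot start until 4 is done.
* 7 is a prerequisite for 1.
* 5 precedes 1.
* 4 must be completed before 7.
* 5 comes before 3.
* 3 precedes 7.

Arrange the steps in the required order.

4 → 5 → 3 → 7 → 1 → 6 → 2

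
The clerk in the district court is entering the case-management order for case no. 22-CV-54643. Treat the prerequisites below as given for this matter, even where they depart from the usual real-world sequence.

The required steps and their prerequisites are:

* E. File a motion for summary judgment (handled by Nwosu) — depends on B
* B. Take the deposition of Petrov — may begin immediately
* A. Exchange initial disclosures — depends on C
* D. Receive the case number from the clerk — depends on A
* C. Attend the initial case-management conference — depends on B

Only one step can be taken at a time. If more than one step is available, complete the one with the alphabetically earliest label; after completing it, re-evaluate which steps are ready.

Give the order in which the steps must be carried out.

B, C, A, D, E

Only B has no prerequisites, so it is first.
Now C and E have their prerequisites met. C has the earlier label, so C next.
A now also ready, so the ready set is {A, E}; A has the earlier label → A.
D now also ready, so the ready set is {D, E}; D has the earlier label → D.
E needed B, now all done → E.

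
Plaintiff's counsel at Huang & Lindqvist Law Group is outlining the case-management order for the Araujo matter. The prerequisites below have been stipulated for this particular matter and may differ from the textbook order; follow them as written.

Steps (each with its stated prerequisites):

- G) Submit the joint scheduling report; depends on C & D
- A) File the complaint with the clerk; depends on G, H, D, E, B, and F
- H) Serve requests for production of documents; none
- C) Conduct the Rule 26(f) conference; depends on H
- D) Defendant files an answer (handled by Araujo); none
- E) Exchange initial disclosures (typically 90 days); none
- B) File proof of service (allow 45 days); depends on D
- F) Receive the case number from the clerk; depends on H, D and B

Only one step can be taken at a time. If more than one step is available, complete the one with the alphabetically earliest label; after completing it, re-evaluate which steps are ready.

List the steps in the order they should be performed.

D → B → E → H → C → F → G → A

D, E and H have no prerequisites; D has the earlier label, so D is first.
Ready: B, E and H. B has the earlier label → B.
Now E and H have their prerequisites met. E has the earlier label, so E next.
That leaves H as the only ready step → H.
Now C and F have their prerequisites met. C has the earlier label, so C next.
F and G are both available; F has the earlier label → F.
That leaves G as the only ready step → G.
A is the only step now ready → A.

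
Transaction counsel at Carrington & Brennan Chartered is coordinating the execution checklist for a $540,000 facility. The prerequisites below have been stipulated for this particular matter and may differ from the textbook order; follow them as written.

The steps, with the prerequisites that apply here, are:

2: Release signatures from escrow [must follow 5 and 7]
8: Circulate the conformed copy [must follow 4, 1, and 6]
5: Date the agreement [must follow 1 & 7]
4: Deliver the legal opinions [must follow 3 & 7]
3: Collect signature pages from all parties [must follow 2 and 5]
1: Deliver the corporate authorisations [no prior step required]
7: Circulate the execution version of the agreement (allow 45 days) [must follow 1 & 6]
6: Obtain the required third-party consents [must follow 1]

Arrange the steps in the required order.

1, 6, 7, 5, 2, 3, 4, 8

1 has no prerequisites → 1 first.
Next only 6 has its prerequisites met → 6.
7 needed 1 and 6, now all done → 7.
That leaves 5 as the only ready step → 5.
2 is the only step now ready → 2.
Next only 3 has its prerequisites met → 3.
4 needed 3 and 7, now all done → 4.
8 is the only step now ready → 8.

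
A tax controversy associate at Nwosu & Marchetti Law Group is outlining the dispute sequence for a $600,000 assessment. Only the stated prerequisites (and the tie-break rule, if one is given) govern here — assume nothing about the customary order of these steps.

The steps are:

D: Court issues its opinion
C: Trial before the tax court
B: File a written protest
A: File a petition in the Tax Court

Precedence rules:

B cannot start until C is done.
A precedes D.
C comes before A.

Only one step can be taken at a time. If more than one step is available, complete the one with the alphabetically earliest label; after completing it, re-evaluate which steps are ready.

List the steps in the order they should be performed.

Only C has no prerequisites, so it is first.
A and B are both available; A has the earlier label → A.
D now also ready, so the ready set is {B, D}; B has the earlier label → B.
D needed A, now all done → D.

C → A → B → D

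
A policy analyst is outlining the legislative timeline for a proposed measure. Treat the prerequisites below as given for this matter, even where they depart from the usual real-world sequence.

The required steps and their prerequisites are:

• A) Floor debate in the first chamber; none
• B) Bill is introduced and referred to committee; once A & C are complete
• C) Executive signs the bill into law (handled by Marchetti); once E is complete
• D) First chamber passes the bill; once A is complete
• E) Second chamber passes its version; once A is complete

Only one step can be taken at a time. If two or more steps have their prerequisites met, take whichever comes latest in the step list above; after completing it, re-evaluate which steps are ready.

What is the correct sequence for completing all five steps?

A is the only step with nothing outstanding, so it goes first.
Now E and D have their prerequisites met. E is listed later, so E next.
Ready: D and C. D is listed later → D.
Next only C has its prerequisites met → C.
B needed C and A, now all done → B.

A, E, D, C, B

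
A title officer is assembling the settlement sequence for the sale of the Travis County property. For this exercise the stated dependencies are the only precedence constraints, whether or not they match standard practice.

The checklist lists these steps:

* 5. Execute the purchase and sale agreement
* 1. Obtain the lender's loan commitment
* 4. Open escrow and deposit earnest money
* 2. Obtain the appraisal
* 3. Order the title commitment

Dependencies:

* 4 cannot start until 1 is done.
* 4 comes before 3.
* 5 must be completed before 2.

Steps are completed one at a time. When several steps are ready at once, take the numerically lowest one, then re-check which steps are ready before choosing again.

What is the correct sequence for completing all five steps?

1, 4, 3, 5, 2

1 and 5 have no prerequisites; 1 has the earlier label, so 1 is first.
4 now also ready, so the ready set is {4, 5}; 4 has the earlier label → 4.
3 now also ready, so the ready set is {3, 5}; 3 has the earlier label → 3.
5 is the only step now ready → 5.
That leaves 2 as the only ready step → 2.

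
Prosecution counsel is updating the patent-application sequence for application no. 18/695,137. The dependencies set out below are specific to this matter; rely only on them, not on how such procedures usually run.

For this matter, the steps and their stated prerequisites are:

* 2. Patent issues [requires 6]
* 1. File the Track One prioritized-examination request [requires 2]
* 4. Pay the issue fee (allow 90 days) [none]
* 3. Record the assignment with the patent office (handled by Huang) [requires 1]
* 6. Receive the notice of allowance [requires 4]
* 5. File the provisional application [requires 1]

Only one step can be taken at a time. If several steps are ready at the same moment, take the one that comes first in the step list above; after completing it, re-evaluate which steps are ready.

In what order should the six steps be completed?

4 → 6 → 2 → 1 → 3 → 5

4 has no prerequisites → 4 first.
That leaves 6 as the only ready step → 6.
Next only 2 has its prerequisites met → 2.
Next only 1 has its prerequisites met → 1.
3 and 5 are both available; 3 is listed earlier → 3.
5 is the only step now ready → 5.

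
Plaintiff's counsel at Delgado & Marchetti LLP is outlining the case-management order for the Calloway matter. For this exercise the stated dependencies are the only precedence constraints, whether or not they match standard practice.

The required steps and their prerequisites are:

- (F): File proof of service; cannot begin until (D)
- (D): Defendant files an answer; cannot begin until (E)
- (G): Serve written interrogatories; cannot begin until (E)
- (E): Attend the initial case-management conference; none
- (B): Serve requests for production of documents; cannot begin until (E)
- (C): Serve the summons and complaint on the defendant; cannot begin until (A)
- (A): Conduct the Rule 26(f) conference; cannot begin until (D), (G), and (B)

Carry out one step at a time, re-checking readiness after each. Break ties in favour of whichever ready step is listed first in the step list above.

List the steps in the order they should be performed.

(E) → (D) → (F) → (G) → (B) → (A) → (C)

(E) is the only step with nothing outstanding, so it goes first.
(D), (G) and (B) are all available; (D) is listed earlier → (D).
(F) now also ready, so the ready set is {(F), (G), (B)}; (F) is listed earlier → (F).
Now (G) and (B) have their prerequisites met. (G) is listed earlier, so (G) next.
(B) needed (E), now all done → (B).
(A) needed (D), (G) and (B), now all done → (A).
That leaves (C) as the only ready step → (C).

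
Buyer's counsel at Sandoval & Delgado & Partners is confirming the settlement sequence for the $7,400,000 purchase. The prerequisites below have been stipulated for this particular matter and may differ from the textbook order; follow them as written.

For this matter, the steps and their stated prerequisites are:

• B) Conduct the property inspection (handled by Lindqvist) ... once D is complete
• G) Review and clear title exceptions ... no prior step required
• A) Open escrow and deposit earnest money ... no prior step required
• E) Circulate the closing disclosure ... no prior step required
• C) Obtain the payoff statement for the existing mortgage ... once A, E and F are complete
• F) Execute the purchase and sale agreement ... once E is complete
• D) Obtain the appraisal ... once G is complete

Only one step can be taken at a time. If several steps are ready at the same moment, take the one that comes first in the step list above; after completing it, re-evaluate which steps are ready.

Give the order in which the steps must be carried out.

Nothing is required for G, A and E. G is listed earlier → G first.
D now also ready, so the ready set is {A, E, D}; A is listed earlier → A.
Ready: E and D. E is listed earlier → E.
F and D are both available; F is listed earlier → F.
Ready: C and D. C is listed earlier → C.
D needed G, now all done → D.
Next only B has its prerequisites met → B.

G → A → E → F → C → D → B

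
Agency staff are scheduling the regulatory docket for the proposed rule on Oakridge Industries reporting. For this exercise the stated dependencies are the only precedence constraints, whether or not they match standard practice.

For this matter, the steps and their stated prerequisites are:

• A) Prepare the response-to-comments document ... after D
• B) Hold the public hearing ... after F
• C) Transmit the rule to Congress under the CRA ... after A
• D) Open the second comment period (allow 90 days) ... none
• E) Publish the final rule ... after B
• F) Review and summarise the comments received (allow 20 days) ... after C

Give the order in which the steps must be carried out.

D, A, C, F, B, E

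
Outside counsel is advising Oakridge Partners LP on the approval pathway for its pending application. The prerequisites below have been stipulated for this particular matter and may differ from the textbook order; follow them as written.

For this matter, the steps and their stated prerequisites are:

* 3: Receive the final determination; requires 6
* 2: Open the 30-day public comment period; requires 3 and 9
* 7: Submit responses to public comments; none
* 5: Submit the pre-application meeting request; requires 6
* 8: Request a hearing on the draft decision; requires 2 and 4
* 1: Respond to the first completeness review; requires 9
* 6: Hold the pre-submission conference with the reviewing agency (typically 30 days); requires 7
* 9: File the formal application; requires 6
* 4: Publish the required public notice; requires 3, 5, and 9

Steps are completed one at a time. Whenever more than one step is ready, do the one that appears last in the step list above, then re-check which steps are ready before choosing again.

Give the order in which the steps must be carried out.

7 6 9 1 5 3 4 2 8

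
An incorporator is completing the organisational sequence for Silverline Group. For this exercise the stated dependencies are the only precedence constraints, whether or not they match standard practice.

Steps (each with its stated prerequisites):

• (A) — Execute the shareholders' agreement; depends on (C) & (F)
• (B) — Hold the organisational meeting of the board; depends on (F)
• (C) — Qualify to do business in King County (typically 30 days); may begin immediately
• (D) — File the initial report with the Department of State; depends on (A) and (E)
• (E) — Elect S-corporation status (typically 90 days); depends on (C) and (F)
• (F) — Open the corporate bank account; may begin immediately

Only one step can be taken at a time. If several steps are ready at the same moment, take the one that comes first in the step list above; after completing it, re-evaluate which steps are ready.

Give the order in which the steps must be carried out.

(C) (F) (A) (B) (E) (D)

(C) and (F) have no prerequisites; (C) is listed earlier, so (C) is first.
Next only (F) has its prerequisites met → (F).
Now (A), (B) and (E) have their prerequisites met. (A) is listed earlier, so (A) next.
Ready: (B) and (E). (B) is listed earlier → (B).
(E) needed (C) and (F), now all done → (E).
That leaves (D) as the only ready step → (D).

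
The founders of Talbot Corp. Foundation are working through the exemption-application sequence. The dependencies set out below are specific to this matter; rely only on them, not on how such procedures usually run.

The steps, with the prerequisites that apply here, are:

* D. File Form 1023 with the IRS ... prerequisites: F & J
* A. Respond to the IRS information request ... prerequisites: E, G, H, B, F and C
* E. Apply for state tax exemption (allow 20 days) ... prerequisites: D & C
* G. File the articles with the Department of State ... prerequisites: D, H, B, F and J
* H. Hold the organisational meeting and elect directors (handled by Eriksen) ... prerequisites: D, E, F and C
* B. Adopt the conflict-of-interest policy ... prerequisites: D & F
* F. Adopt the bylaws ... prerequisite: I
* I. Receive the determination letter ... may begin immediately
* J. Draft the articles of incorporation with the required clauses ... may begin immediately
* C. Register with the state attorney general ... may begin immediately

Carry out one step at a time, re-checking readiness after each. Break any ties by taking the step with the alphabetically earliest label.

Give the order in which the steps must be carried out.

C, I and J have no prerequisites; C has the earlier label, so C is first.
I and J are both available; I has the earlier label → I.
Ready: F and J. F has the earlier label → F.
J is the only step now ready → J.
D needed F and J, now all done → D.
Now B and E have their prerequisites met. B has the earlier label, so B next.
E needed C and D, now all done → E.
That leaves H as the only ready step → H.
That leaves G as the only ready step → G.
A needed B, C, E, F, G and H, now all done → A.

C, I, F, J, D, B, E, H, G, A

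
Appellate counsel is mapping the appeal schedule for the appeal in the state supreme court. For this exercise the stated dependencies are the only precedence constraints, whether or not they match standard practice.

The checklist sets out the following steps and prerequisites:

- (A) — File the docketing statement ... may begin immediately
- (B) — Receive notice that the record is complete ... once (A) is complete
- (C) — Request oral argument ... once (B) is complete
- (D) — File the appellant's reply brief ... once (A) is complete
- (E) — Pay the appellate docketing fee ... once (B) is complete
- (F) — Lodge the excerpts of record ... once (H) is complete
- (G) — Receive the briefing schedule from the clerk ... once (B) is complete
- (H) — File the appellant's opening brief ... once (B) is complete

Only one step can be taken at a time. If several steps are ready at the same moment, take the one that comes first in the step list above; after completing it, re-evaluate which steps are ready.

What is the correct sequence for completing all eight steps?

(A) has no prerequisites → (A) first.
(B) and (D) are both available; (B) is listed earlier → (B).
Now (C), (D), (E), (G) and (H) have their prerequisites met. (C) is listed earlier, so (C) next.
Ready: (D), (E), (G) and (H). (D) is listed earlier → (D).
Ready: (E), (G) and (H). (E) is listed earlier → (E).
Ready: (G) and (H). (G) is listed earlier → (G).
Next only (H) has its prerequisites met → (H).
(F) needed (H), now all done → (F).

(A) (B) (C) (D) (E) (G) (H) (F)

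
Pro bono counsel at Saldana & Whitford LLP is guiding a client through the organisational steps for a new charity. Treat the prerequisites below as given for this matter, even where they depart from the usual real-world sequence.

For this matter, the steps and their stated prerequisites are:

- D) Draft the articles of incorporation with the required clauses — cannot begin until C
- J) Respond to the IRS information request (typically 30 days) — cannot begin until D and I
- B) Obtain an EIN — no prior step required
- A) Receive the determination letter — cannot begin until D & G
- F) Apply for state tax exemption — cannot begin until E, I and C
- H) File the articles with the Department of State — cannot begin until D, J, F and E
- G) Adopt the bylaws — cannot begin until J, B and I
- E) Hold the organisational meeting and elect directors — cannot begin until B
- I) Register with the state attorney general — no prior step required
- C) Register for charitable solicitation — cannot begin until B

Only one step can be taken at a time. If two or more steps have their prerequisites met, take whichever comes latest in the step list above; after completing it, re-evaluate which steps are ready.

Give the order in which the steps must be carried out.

I, B, C, E, F, D, J, G, H, A

Nothing is required for I and B. I is listed later → I first.
That leaves B as the only ready step → B.
Now C and E have their prerequisites met. C is listed later, so C next.
D now also ready, so the ready set is {E, D}; E is listed later → E.
Now F and D have their prerequisites met. F is listed later, so F next.
Next only D has its prerequisites met → D.
Next only J has its prerequisites met → J.
G and H are both available; G is listed later → G.
H and A are both available; H is listed later → H.
Next only A has its prerequisites met → A.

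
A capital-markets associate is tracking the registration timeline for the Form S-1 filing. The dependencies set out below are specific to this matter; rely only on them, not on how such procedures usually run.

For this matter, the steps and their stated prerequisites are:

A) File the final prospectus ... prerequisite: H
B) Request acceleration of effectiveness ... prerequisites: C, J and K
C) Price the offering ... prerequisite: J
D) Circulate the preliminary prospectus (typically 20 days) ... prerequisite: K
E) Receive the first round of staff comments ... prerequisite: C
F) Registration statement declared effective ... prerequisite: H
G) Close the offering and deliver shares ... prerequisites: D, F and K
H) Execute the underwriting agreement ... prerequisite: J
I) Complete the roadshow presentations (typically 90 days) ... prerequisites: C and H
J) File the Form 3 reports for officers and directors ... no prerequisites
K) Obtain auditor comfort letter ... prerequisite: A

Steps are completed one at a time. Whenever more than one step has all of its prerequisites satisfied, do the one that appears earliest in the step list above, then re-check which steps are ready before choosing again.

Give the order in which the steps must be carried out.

J C E H A F I K B D G

J is the only step with nothing outstanding, so it goes first.
Now C and H have their prerequisites met. C is listed earlier, so C next.
E now also ready, so the ready set is {E, H}; E is listed earlier → E.
H needed J, now all done → H.
A, F and I are all available; A is listed earlier → A.
K now also ready, so the ready set is {F, I, K}; F is listed earlier → F.
Now I and K have their prerequisites met. I is listed earlier, so I next.
K is the only step now ready → K.
B and D are both available; B is listed earlier → B.
Next only D has its prerequisites met → D.
G needed D, F and K, now all done → G.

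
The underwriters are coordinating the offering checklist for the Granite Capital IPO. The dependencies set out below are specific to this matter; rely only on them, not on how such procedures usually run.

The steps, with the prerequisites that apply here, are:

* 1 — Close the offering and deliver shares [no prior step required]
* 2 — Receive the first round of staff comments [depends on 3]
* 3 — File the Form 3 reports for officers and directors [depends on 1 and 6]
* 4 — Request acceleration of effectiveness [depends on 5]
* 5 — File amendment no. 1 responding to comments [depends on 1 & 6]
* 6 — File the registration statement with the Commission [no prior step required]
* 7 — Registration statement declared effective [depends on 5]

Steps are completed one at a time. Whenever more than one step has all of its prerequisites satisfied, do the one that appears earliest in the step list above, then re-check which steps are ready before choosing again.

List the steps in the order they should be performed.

1 and 6 have no prerequisites; 1 is listed earlier, so 1 is first.
Next only 6 has its prerequisites met → 6.
Ready: 3 and 5. 3 is listed earlier → 3.
Ready: 2 and 5. 2 is listed earlier → 2.
5 is the only step now ready → 5.
Ready: 4 and 7. 4 is listed earlier → 4.
7 is the only step now ready → 7.

1 6 3 2 5 4 7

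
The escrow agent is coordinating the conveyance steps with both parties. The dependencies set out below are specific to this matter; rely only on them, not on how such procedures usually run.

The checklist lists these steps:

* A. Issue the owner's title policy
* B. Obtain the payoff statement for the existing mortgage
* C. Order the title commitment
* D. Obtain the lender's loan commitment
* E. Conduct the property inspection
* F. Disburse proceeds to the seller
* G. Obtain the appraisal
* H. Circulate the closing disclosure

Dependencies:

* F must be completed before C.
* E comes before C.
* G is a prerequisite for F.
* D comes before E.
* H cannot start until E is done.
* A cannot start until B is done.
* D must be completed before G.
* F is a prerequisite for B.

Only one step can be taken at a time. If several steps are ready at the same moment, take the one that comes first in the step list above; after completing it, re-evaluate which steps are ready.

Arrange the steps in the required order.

Only D has no prerequisites, so it is first.
Ready: E and G. E is listed earlier → E.
H now also ready, so the ready set is {G, H}; G is listed earlier → G.
F now also ready, so the ready set is {F, H}; F is listed earlier → F.
Ready: B, C and H. B is listed earlier → B.
A, C and H are all available; A is listed earlier → A.
Ready: C and H. C is listed earlier → C.
H needed E, now all done → H.

D E G F B A C H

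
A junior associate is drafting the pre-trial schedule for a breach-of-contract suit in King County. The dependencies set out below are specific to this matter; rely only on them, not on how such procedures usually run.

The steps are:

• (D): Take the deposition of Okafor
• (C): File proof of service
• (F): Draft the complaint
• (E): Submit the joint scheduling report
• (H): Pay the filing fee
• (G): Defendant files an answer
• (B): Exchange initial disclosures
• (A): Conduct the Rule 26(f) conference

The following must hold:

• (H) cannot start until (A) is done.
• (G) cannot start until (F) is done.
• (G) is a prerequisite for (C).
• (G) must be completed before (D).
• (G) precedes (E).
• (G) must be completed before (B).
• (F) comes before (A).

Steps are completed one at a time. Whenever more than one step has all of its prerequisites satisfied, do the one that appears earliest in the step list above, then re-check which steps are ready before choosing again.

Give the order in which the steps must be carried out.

(F), (G), (D), (C), (E), (B), (A), (H)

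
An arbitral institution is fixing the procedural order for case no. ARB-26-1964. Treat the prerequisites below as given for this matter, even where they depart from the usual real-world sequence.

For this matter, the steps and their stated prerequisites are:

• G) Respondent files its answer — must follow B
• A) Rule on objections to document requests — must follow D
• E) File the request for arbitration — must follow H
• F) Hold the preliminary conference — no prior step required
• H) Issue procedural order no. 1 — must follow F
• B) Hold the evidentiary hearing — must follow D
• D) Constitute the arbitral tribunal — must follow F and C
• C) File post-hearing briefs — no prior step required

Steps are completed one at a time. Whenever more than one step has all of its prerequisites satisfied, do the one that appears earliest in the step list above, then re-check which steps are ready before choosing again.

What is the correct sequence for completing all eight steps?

Nothing is required for F and C. F is listed earlier → F first.
Ready: H and C. H is listed earlier → H.
Ready: E and C. E is listed earlier → E.
That leaves C as the only ready step → C.
That leaves D as the only ready step → D.
A and B are both available; A is listed earlier → A.
B is the only step now ready → B.
G is the only step now ready → G.

F, H, E, C, D, A, B, G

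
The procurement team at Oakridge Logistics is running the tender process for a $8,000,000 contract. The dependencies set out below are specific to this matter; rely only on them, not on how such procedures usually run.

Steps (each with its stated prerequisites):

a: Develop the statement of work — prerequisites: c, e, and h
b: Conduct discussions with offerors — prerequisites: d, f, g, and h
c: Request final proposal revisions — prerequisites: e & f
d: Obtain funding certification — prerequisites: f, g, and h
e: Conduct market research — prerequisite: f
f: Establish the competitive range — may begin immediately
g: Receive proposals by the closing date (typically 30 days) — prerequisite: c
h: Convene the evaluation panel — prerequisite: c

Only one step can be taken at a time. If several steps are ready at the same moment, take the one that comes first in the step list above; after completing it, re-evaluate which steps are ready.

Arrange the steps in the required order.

Only f has no prerequisites, so it is first.
That leaves e as the only ready step → e.
Next only c has its prerequisites met → c.
g and h are both available; g is listed earlier → g.
h is the only step now ready → h.
Ready: a and d. a is listed earlier → a.
That leaves d as the only ready step → d.
That leaves b as the only ready step → b.

f → e → c → g → h → a → d → b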